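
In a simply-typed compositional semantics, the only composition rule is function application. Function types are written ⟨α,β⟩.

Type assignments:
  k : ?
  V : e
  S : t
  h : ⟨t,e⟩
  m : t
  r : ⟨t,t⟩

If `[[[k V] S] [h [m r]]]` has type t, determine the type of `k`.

[[[k V] S] [h [m r]]] is required to be t. [h [m r]] : e cannot yield t as functor, so [[k V] S] : ⟨e,t⟩.
[[k V] S] is required to be ⟨e,t⟩. S : t cannot yield ⟨e,t⟩ as functor, so [k V] : ⟨t,⟨e,t⟩⟩.
[k V] is required to be ⟨t,⟨e,t⟩⟩. V : e cannot yield ⟨t,⟨e,t⟩⟩ as functor, so k : ⟨e,⟨t,⟨e,t⟩⟩⟩.

⟨e,⟨t,⟨e,t⟩⟩⟩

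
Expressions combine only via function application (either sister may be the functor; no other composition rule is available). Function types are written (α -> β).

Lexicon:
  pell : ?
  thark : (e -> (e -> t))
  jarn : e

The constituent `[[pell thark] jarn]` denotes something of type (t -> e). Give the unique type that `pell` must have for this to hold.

[[pell thark] jarn] is required to be (t -> e). jarn : e cannot yield (t -> e) as functor, so [pell thark] : (e -> (t -> e)).
[pell thark] is required to be (e -> (t -> e)). thark : (e -> (e -> t)) cannot yield (e -> (t -> e)) as functor, so pell : ((e -> (e -> t)) -> (e -> (t -> e))).

((e -> (e -> t)) -> (e -> (t -> e)))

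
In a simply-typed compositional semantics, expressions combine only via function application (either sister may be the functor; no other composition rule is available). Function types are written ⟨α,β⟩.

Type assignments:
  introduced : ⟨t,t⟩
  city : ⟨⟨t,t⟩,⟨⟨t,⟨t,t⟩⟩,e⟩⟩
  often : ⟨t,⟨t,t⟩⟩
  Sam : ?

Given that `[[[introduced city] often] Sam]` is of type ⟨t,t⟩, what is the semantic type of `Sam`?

[[[introduced city] often] Sam] is required to be ⟨t,t⟩. [[introduced city] often] : e cannot yield ⟨t,t⟩ as functor, so Sam : ⟨e,⟨t,t⟩⟩.

⟨e,⟨t,t⟩⟩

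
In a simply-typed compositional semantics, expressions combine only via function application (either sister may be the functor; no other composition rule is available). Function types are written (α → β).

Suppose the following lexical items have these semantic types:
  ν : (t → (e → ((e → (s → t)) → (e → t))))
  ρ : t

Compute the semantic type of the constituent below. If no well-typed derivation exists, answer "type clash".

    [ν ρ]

At [ν ρ], ν : (t → (e → ((e → (s → t)) → (e → t)))) takes ρ : t, giving (e → ((e → (s → t)) → (e → t))).

(e → ((e → (s → t)) → (e → t)))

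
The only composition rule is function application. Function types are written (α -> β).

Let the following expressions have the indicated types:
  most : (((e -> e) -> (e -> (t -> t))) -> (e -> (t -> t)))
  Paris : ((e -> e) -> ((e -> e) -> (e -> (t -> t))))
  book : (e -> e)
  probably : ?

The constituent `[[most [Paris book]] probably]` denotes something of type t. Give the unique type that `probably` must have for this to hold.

For [[most [Paris book]] probably] to have type t with [most [Paris book]] of type (e -> (t -> t)), probably must be the function: probably : ((e -> (t -> t)) -> t).

((e -> (t -> t)) -> t)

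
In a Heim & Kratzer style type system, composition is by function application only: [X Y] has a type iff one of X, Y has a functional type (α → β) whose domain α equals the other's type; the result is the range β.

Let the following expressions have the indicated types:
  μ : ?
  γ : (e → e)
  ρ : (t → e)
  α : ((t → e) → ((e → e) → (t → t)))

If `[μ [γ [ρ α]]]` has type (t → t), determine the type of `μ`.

[μ [γ [ρ α]]] must have type (t → t). The sister [γ [ρ α]] has type (t → t); that is not a function onto (t → t), so μ must be the functor, of type ((t → t) → (t → t)).

((t → t) → (t → t))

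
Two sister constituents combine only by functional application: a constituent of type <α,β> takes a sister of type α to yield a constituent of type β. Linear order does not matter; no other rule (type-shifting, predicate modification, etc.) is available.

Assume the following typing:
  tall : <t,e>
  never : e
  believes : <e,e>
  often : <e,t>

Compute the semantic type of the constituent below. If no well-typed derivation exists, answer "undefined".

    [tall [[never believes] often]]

[never believes]: <e,e> applied to e yields e.
[[never believes] often]: <e,t> applied to e yields t.
[tall [[never believes] often]]: <t,e> applied to t yields e.

e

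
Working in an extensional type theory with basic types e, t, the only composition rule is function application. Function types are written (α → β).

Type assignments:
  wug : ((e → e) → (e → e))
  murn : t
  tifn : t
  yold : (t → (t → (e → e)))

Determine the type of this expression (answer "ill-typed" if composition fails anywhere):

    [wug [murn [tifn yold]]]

[tifn yold]: yold is (t → (t → (e → e))), tifn is t; result (t → (e → e)).
[murn [tifn yold]]: [tifn yold] is (t → (e → e)), murn is t; result (e → e).
[wug [murn [tifn yold]]]: wug is ((e → e) → (e → e)), [murn [tifn yold]] is (e → e); result (e → e).

(e → e)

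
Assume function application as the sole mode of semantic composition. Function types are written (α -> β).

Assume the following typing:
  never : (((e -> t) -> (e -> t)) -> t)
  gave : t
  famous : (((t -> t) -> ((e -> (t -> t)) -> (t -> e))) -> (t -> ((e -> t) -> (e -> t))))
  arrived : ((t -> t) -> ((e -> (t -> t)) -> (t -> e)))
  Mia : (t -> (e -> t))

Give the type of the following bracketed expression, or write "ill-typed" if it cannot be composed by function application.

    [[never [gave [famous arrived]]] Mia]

(e -> t)

[famous arrived]: famous is (((t -> t) -> ((e -> (t -> t)) -> (t -> e))) -> (t -> ((e -> t) -> (e -> t)))), arrived is ((t -> t) -> ((e -> (t -> t)) -> (t -> e))); result (t -> ((e -> t) -> (e -> t))).
[gave [famous arrived]]: [famous arrived] is (t -> ((e -> t) -> (e -> t))), gave is t; result ((e -> t) -> (e -> t)).
[never [gave [famous arrived]]]: never is (((e -> t) -> (e -> t)) -> t), [gave [famous arrived]] is ((e -> t) -> (e -> t)); result t.
[[never [gave [famous arrived]]] Mia]: Mia is (t -> (e -> t)), [never [gave [famous arrived]]] is t; result (e -> t).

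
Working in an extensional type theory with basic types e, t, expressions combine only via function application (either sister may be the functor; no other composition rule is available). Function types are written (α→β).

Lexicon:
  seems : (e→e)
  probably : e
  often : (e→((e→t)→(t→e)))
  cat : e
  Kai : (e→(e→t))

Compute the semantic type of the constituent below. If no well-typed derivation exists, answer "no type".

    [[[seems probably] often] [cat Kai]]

(t→e)

At [seems probably], seems : (e→e) takes probably : e, giving e.
At [[seems probably] often], often : (e→((e→t)→(t→e))) takes [seems probably] : e, giving ((e→t)→(t→e)).
At [cat Kai], Kai : (e→(e→t)) takes cat : e, giving (e→t).
At [[[seems probably] often] [cat Kai]], [[seems probably] often] : ((e→t)→(t→e)) takes [cat Kai] : (e→t), giving (t→e).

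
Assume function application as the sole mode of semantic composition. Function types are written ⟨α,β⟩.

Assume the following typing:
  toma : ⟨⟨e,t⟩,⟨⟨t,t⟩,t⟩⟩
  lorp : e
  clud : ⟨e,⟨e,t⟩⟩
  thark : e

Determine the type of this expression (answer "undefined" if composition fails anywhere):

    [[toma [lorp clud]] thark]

undefined

[lorp clud] — clud of type ⟨e,⟨e,t⟩⟩ combines with lorp of type e: type ⟨e,t⟩.
[toma [lorp clud]] — toma of type ⟨⟨e,t⟩,⟨⟨t,t⟩,t⟩⟩ combines with [lorp clud] of type ⟨e,t⟩: type ⟨⟨t,t⟩,t⟩.
[[toma [lorp clud]] thark]: ⟨⟨t,t⟩,t⟩ with e — neither is a function whose domain matches the other; composition fails here.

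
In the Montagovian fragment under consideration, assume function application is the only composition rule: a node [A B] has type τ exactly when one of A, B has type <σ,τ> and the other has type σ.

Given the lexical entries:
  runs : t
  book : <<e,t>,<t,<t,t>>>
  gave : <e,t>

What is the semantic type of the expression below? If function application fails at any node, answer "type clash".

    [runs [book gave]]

[book gave]: functor book : <<e,t>,<t,<t,t>>>, argument gave : <e,t>; result <t,<t,t>>.
[runs [book gave]]: functor [book gave] : <t,<t,t>>, argument runs : t; result <t,t>.

<t,t>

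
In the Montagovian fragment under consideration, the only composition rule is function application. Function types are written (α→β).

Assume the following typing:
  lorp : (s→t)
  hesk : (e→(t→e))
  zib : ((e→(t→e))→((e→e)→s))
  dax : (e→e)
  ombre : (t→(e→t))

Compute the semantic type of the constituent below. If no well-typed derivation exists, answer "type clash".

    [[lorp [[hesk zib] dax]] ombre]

(e→t)

[hesk zib]: ((e→(t→e))→((e→e)→s)) applied to (e→(t→e)) yields ((e→e)→s).
[[hesk zib] dax]: ((e→e)→s) applied to (e→e) yields s.
[lorp [[hesk zib] dax]]: (s→t) applied to s yields t.
[[lorp [[hesk zib] dax]] ombre]: (t→(e→t)) applied to t yields (e→t).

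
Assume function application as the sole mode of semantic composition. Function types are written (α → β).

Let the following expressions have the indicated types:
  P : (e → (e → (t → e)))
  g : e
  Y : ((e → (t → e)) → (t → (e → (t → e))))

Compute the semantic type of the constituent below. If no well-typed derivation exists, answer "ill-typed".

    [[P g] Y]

At [P g], P : (e → (e → (t → e))) takes g : e, giving (e → (t → e)).
At [[P g] Y], Y : ((e → (t → e)) → (t → (e → (t → e)))) takes [P g] : (e → (t → e)), giving (t → (e → (t → e))).

(t → (e → (t → e)))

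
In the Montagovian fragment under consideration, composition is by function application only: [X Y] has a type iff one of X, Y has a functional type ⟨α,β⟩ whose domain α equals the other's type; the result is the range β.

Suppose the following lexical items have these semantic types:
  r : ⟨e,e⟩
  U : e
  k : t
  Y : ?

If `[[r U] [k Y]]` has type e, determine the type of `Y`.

[[r U] [k Y]] must have type e. The sister [r U] has type e; that is not a function onto e, so [k Y] must be the functor, of type ⟨e,e⟩.
[k Y] must have type ⟨e,e⟩. The sister k has type t; that is not a function onto ⟨e,e⟩, so Y must be the functor, of type ⟨t,⟨e,e⟩⟩.

⟨t,⟨e,e⟩⟩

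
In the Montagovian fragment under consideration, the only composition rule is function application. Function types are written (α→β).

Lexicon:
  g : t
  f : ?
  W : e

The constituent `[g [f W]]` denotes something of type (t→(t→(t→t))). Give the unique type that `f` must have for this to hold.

(e→(t→(t→(t→(t→t)))))

At [g [f W]] (required: (t→(t→(t→t)))): g is t, which is not a function with range (t→(t→(t→t))); hence [f W] is the functor — type (t→(t→(t→(t→t)))).
At [f W] (required: (t→(t→(t→(t→t))))): W is e, which is not a function with range (t→(t→(t→(t→t)))); hence f is the functor — type (e→(t→(t→(t→(t→t))))).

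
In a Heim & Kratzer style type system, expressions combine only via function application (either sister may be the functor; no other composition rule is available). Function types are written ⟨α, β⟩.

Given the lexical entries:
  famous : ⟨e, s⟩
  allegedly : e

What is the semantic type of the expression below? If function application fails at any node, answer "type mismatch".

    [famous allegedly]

s

[famous allegedly]: famous is ⟨e, s⟩, allegedly is e; result s.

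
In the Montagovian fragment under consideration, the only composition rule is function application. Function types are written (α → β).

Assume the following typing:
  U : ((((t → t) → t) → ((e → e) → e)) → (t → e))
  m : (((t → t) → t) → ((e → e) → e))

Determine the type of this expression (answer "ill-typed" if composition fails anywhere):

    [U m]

[U m]: functor U : ((((t → t) → t) → ((e → e) → e)) → (t → e)), argument m : (((t → t) → t) → ((e → e) → e)); result (t → e).

(t → e)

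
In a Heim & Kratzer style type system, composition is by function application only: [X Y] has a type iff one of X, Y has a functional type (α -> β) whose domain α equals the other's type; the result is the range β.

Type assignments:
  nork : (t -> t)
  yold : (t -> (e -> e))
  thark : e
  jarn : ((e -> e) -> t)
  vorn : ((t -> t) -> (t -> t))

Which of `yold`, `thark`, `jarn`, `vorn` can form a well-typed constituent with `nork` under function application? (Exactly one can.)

yold : (t -> (e -> e)) — nork needs t; yold needs t; neither fits.
thark : e — nork needs t; thark needs nothing (atomic); neither fits.
jarn : ((e -> e) -> t) — nork needs t; jarn needs (e -> e); neither fits.
vorn — combines: vorn : ((t -> t) -> (t -> t)) takes nork : (t -> t) as argument, giving (t -> t).

vorn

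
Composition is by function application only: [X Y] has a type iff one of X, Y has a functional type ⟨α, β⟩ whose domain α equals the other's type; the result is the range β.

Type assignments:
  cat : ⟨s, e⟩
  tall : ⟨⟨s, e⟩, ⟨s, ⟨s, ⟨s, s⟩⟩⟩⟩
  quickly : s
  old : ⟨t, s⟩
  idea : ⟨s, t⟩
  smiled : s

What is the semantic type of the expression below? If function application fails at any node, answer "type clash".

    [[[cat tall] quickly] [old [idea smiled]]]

⟨s, s⟩

[cat tall]: ⟨⟨s, e⟩, ⟨s, ⟨s, ⟨s, s⟩⟩⟩⟩ applied to ⟨s, e⟩ yields ⟨s, ⟨s, ⟨s, s⟩⟩⟩.
[[cat tall] quickly]: ⟨s, ⟨s, ⟨s, s⟩⟩⟩ applied to s yields ⟨s, ⟨s, s⟩⟩.
[idea smiled]: ⟨s, t⟩ applied to s yields t.
[old [idea smiled]]: ⟨t, s⟩ applied to t yields s.
[[[cat tall] quickly] [old [idea smiled]]]: ⟨s, ⟨s, s⟩⟩ applied to s yields ⟨s, s⟩.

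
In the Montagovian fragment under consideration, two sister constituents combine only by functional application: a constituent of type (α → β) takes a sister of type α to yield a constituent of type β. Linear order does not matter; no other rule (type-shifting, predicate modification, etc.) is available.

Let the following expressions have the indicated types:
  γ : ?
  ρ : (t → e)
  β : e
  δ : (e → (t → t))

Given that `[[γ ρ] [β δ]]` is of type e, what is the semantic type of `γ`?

At [[γ ρ] [β δ]] (required: e): [β δ] is (t → t), which is not a function with range e; hence [γ ρ] is the functor — type ((t → t) → e).
At [γ ρ] (required: ((t → t) → e)): ρ is (t → e), which is not a function with range ((t → t) → e); hence γ is the functor — type ((t → e) → ((t → t) → e)).

((t → e) → ((t → t) → e))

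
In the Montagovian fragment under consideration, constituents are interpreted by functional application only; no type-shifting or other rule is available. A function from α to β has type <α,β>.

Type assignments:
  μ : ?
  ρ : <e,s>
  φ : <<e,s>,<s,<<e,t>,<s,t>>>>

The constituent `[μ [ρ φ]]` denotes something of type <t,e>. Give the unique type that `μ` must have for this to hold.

<<s,<<e,t>,<s,t>>>,<t,e>>

[μ [ρ φ]] must have type <t,e>. The sister [ρ φ] has type <s,<<e,t>,<s,t>>>; that is not a function onto <t,e>, so μ must be the functor, of type <<s,<<e,t>,<s,t>>>,<t,e>>.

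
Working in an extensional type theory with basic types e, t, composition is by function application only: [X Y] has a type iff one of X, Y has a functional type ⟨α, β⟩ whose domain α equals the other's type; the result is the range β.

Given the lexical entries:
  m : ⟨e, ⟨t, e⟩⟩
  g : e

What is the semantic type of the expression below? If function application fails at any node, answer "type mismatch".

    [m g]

[m g] — m of type ⟨e, ⟨t, e⟩⟩ combines with g of type e: type ⟨t, e⟩.

⟨t, e⟩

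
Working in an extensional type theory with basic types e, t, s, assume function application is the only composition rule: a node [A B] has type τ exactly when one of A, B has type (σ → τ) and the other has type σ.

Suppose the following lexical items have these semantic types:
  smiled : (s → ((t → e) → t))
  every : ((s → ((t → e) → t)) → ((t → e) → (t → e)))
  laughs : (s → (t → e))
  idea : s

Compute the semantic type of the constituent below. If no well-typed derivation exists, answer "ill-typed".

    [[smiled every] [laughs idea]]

(t → e)

[smiled every]: every is ((s → ((t → e) → t)) → ((t → e) → (t → e))), smiled is (s → ((t → e) → t)); result ((t → e) → (t → e)).
[laughs idea]: laughs is (s → (t → e)), idea is s; result (t → e).
[[smiled every] [laughs idea]]: [smiled every] is ((t → e) → (t → e)), [laughs idea] is (t → e); result (t → e).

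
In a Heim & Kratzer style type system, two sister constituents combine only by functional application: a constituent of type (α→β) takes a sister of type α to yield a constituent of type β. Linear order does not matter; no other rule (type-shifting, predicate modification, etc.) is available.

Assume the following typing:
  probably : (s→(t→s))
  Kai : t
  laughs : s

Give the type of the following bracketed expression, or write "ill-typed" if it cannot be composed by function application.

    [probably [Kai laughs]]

At [Kai laughs]: neither t nor s can take the other as argument; the node is ill-typed.

ill-typed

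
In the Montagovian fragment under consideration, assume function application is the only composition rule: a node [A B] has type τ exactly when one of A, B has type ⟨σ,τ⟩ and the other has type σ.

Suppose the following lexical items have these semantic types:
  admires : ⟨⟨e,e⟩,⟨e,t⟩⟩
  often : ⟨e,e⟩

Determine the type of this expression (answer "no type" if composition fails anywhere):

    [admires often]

⟨e,t⟩

[admires often]: ⟨⟨e,e⟩,⟨e,t⟩⟩ applied to ⟨e,e⟩ yields ⟨e,t⟩.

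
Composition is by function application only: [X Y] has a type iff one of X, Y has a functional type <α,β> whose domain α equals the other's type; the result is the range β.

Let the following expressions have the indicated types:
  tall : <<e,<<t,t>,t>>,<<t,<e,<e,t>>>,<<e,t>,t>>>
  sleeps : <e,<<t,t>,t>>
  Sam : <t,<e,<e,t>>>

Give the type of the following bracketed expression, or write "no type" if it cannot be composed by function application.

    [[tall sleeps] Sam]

<<e,t>,t>

[tall sleeps] — tall of type <<e,<<t,t>,t>>,<<t,<e,<e,t>>>,<<e,t>,t>>> combines with sleeps of type <e,<<t,t>,t>>: type <<t,<e,<e,t>>>,<<e,t>,t>>.
[[tall sleeps] Sam] — [tall sleeps] of type <<t,<e,<e,t>>>,<<e,t>,t>> combines with Sam of type <t,<e,<e,t>>>: type <<e,t>,t>.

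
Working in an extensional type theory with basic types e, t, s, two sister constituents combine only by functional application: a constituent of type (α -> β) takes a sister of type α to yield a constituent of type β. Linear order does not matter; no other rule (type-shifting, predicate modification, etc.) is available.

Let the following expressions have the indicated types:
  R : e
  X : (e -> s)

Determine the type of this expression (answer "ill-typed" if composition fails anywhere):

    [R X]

s

[R X] — X of type (e -> s) combines with R of type e: type s.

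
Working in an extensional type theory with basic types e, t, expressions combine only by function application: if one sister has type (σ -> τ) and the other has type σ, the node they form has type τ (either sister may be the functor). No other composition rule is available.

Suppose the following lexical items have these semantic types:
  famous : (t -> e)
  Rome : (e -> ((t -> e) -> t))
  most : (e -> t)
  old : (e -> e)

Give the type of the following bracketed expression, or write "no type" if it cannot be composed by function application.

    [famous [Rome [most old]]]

At [most old]: neither (e -> t) nor (e -> e) can take the other as argument; the node is ill-typed.

no type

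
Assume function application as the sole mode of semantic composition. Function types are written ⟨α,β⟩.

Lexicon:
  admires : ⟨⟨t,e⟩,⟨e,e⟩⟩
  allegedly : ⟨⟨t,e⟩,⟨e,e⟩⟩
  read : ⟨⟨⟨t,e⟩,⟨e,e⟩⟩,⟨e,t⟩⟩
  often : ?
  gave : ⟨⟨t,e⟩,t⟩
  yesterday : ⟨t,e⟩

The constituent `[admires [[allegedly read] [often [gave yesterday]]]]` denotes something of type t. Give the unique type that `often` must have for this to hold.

[admires [[allegedly read] [often [gave yesterday]]]] must have type t. The sister admires has type ⟨⟨t,e⟩,⟨e,e⟩⟩; that is not a function onto t, so [[allegedly read] [often [gave yesterday]]] must be the functor, of type ⟨⟨⟨t,e⟩,⟨e,e⟩⟩,t⟩.
[[allegedly read] [often [gave yesterday]]] must have type ⟨⟨⟨t,e⟩,⟨e,e⟩⟩,t⟩. The sister [allegedly read] has type ⟨e,t⟩; that is not a function onto ⟨⟨⟨t,e⟩,⟨e,e⟩⟩,t⟩, so [often [gave yesterday]] must be the functor, of type ⟨⟨e,t⟩,⟨⟨⟨t,e⟩,⟨e,e⟩⟩,t⟩⟩.
[often [gave yesterday]] must have type ⟨⟨e,t⟩,⟨⟨⟨t,e⟩,⟨e,e⟩⟩,t⟩⟩. The sister [gave yesterday] has type t; that is not a function onto ⟨⟨e,t⟩,⟨⟨⟨t,e⟩,⟨e,e⟩⟩,t⟩⟩, so often must be the functor, of type ⟨t,⟨⟨e,t⟩,⟨⟨⟨t,e⟩,⟨e,e⟩⟩,t⟩⟩⟩.

⟨t,⟨⟨e,t⟩,⟨⟨⟨t,e⟩,⟨e,e⟩⟩,t⟩⟩⟩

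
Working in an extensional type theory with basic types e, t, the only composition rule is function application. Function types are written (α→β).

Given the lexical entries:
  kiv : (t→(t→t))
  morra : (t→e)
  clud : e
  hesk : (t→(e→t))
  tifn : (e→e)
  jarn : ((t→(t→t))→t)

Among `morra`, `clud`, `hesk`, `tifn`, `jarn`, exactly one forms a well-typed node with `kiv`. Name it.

morra : (t→e) — no; kiv wants t, and morra wants t.
clud : e — no; kiv wants t, and clud wants nothing (atomic).
hesk : (t→(e→t)) — no; kiv wants t, and hesk wants t.
tifn : (e→e) — no; kiv wants t, and tifn wants e.
jarn — combines: jarn : ((t→(t→t))→t) takes kiv : (t→(t→t)) as argument, giving t.

jarn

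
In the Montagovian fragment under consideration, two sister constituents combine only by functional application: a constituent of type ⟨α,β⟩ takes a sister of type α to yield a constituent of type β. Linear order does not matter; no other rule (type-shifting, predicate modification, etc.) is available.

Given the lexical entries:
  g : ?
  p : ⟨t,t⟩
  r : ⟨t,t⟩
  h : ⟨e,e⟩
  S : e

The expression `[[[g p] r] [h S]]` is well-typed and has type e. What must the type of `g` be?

[[[g p] r] [h S]] is required to be e. [h S] : e cannot yield e as functor, so [[g p] r] : ⟨e,e⟩.
[[g p] r] is required to be ⟨e,e⟩. r : ⟨t,t⟩ cannot yield ⟨e,e⟩ as functor, so [g p] : ⟨⟨t,t⟩,⟨e,e⟩⟩.
[g p] is required to be ⟨⟨t,t⟩,⟨e,e⟩⟩. p : ⟨t,t⟩ cannot yield ⟨⟨t,t⟩,⟨e,e⟩⟩ as functor, so g : ⟨⟨t,t⟩,⟨⟨t,t⟩,⟨e,e⟩⟩⟩.

⟨⟨t,t⟩,⟨⟨t,t⟩,⟨e,e⟩⟩⟩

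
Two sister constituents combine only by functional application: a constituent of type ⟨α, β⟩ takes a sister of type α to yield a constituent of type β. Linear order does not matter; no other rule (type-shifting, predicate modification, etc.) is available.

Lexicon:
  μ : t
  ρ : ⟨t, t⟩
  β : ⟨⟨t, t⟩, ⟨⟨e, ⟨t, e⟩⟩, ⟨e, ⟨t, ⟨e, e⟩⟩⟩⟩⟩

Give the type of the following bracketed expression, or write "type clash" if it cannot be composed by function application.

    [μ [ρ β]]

At [ρ β], β : ⟨⟨t, t⟩, ⟨⟨e, ⟨t, e⟩⟩, ⟨e, ⟨t, ⟨e, e⟩⟩⟩⟩⟩ takes ρ : ⟨t, t⟩, giving ⟨⟨e, ⟨t, e⟩⟩, ⟨e, ⟨t, ⟨e, e⟩⟩⟩⟩.
[μ [ρ β]]: t with ⟨⟨e, ⟨t, e⟩⟩, ⟨e, ⟨t, ⟨e, e⟩⟩⟩⟩ — neither is a function whose domain matches the other; composition fails here.

type clash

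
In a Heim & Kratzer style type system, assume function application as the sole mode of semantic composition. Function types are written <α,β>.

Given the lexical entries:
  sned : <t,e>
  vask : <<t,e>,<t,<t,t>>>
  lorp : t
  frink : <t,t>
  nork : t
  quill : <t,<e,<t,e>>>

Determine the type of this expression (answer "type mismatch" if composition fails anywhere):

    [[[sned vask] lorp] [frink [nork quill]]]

At [sned vask], vask : <<t,e>,<t,<t,t>>> takes sned : <t,e>, giving <t,<t,t>>.
At [[sned vask] lorp], [sned vask] : <t,<t,t>> takes lorp : t, giving <t,t>.
At [nork quill], quill : <t,<e,<t,e>>> takes nork : t, giving <e,<t,e>>.
[frink [nork quill]]: <t,t> and <e,<t,e>> cannot combine by function application — type clash.

type mismatch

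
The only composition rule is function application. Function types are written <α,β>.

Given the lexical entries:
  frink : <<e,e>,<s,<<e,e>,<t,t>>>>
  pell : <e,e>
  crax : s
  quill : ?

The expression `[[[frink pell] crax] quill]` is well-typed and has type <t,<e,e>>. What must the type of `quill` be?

<<<e,e>,<t,t>>,<t,<e,e>>>

[[[frink pell] crax] quill] is required to be <t,<e,e>>. [[frink pell] crax] : <<e,e>,<t,t>> cannot yield <t,<e,e>> as functor, so quill : <<<e,e>,<t,t>>,<t,<e,e>>>.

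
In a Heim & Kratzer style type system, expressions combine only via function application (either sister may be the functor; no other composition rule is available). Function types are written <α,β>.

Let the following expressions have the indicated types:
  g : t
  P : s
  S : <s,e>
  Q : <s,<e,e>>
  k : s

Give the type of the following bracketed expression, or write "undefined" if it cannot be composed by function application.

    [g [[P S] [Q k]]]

[P S]: <s,e> applied to s yields e.
[Q k]: <s,<e,e>> applied to s yields <e,e>.
[[P S] [Q k]]: <e,e> applied to e yields e.
At [g [[P S] [Q k]]]: neither t nor e can take the other as argument; the node is ill-typed.

undefined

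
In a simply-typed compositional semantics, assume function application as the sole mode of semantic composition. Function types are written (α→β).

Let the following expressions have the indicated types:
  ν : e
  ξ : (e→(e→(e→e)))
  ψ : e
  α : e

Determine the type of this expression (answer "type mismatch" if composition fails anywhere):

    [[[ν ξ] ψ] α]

[ν ξ]: functor ξ : (e→(e→(e→e))), argument ν : e; result (e→(e→e)).
[[ν ξ] ψ]: functor [ν ξ] : (e→(e→e)), argument ψ : e; result (e→e).
[[[ν ξ] ψ] α]: functor [[ν ξ] ψ] : (e→e), argument α : e; result e.

e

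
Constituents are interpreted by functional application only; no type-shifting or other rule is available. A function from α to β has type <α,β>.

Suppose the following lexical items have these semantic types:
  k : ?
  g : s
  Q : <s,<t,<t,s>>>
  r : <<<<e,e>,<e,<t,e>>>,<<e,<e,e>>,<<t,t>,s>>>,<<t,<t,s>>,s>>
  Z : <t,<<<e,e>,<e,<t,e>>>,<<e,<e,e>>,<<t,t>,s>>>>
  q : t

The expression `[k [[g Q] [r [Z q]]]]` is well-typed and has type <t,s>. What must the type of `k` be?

At [k [[g Q] [r [Z q]]]] (required: <t,s>): [[g Q] [r [Z q]]] is s, which is not a function with range <t,s>; hence k is the functor — type <s,<t,s>>.

<s,<t,s>>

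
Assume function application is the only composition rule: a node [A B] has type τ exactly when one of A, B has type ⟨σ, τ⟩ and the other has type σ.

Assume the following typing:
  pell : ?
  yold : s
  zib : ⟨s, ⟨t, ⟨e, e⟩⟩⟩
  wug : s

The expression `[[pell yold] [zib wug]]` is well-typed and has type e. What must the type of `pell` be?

⟨s, ⟨⟨t, ⟨e, e⟩⟩, e⟩⟩

At [[pell yold] [zib wug]] (required: e): [zib wug] is ⟨t, ⟨e, e⟩⟩, which is not a function with range e; hence [pell yold] is the functor — type ⟨⟨t, ⟨e, e⟩⟩, e⟩.
At [pell yold] (required: ⟨⟨t, ⟨e, e⟩⟩, e⟩): yold is s, which is not a function with range ⟨⟨t, ⟨e, e⟩⟩, e⟩; hence pell is the functor — type ⟨s, ⟨⟨t, ⟨e, e⟩⟩, e⟩⟩.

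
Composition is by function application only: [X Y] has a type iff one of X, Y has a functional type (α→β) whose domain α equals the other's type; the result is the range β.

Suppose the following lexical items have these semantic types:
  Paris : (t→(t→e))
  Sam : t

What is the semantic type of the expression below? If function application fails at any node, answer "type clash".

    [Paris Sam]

(t→e)

[Paris Sam]: functor Paris : (t→(t→e)), argument Sam : t; result (t→e).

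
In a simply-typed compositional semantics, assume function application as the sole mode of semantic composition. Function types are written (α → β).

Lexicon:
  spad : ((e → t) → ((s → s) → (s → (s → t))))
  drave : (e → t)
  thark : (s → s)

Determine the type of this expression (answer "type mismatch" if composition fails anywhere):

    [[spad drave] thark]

(s → (s → t))

[spad drave]: ((e → t) → ((s → s) → (s → (s → t)))) applied to (e → t) yields ((s → s) → (s → (s → t))).
[[spad drave] thark]: ((s → s) → (s → (s → t))) applied to (s → s) yields (s → (s → t)).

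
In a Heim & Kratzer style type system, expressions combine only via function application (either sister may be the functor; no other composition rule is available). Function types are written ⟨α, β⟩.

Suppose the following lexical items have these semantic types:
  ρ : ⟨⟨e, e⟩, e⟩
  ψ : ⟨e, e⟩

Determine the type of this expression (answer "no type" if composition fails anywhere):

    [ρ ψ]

e

[ρ ψ] — ρ of type ⟨⟨e, e⟩, e⟩ combines with ψ of type ⟨e, e⟩: type e.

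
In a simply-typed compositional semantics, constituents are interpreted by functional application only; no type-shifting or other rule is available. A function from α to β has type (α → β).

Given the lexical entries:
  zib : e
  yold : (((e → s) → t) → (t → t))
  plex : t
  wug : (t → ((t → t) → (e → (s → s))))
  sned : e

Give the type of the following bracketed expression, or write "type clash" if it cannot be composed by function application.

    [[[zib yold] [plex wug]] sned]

type clash

At [zib yold]: neither e nor (((e → s) → t) → (t → t)) can take the other as argument; the node is ill-typed.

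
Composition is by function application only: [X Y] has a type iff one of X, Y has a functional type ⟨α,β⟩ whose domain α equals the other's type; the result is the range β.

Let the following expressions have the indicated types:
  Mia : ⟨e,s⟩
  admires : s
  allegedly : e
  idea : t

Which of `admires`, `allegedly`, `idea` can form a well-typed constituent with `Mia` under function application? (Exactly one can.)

admires : s — does not combine with Mia.
allegedly — combines: Mia : ⟨e,s⟩ takes allegedly : e as argument, giving s.
idea : t — does not combine with Mia.

allegedly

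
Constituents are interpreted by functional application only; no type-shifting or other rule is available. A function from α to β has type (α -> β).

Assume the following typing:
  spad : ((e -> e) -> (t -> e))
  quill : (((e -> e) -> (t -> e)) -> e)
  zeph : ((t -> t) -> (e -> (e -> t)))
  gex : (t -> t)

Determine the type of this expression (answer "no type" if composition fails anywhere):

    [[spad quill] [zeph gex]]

(e -> t)

[spad quill]: quill is (((e -> e) -> (t -> e)) -> e), spad is ((e -> e) -> (t -> e)); result e.
[zeph gex]: zeph is ((t -> t) -> (e -> (e -> t))), gex is (t -> t); result (e -> (e -> t)).
[[spad quill] [zeph gex]]: [zeph gex] is (e -> (e -> t)), [spad quill] is e; result (e -> t).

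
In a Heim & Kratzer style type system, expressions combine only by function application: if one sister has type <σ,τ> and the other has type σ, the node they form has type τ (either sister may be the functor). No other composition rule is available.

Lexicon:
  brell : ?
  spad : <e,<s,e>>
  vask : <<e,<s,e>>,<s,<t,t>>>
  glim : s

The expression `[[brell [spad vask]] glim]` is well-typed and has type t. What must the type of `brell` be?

At [[brell [spad vask]] glim] (required: t): glim is s, which is not a function with range t; hence [brell [spad vask]] is the functor — type <s,t>.
At [brell [spad vask]] (required: <s,t>): [spad vask] is <s,<t,t>>, which is not a function with range <s,t>; hence brell is the functor — type <<s,<t,t>>,<s,t>>.

<<s,<t,t>>,<s,t>>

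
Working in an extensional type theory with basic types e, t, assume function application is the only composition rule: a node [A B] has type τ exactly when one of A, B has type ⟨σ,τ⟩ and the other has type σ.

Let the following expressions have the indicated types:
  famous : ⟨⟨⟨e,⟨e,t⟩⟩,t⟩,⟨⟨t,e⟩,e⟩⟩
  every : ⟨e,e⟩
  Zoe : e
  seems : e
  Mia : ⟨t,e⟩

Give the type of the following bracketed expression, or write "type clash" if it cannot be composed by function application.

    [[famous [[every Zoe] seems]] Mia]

type clash

At [every Zoe], every : ⟨e,e⟩ takes Zoe : e, giving e.
[[every Zoe] seems]: e and e cannot combine by function application — type clash.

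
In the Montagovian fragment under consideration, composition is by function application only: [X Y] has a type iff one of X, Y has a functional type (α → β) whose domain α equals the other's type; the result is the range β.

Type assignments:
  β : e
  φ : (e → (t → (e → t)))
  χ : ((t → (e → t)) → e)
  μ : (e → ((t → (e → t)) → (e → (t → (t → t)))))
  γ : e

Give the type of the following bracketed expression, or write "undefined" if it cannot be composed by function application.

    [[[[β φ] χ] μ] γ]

[β φ]: functor φ : (e → (t → (e → t))), argument β : e; result (t → (e → t)).
[[β φ] χ]: functor χ : ((t → (e → t)) → e), argument [β φ] : (t → (e → t)); result e.
[[[β φ] χ] μ]: functor μ : (e → ((t → (e → t)) → (e → (t → (t → t))))), argument [[β φ] χ] : e; result ((t → (e → t)) → (e → (t → (t → t)))).
At [[[[β φ] χ] μ] γ]: neither ((t → (e → t)) → (e → (t → (t → t)))) nor e can take the other as argument; the node is ill-typed.

undefined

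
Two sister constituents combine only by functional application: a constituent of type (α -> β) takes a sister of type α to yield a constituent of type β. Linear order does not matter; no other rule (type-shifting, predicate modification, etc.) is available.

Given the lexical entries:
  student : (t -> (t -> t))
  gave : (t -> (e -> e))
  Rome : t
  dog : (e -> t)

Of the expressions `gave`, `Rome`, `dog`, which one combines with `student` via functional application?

gave : (t -> (e -> e)) — does not combine with student.
Rome — combines: student : (t -> (t -> t)) takes Rome : t as argument, giving (t -> t).
dog : (e -> t) — does not combine with student.

Rome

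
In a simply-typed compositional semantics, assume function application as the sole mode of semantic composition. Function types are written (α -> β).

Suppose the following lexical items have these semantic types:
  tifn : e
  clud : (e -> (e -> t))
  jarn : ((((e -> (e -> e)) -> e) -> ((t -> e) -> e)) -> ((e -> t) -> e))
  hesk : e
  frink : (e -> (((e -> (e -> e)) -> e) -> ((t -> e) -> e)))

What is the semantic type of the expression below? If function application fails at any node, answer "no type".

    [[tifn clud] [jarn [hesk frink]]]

[tifn clud]: functor clud : (e -> (e -> t)), argument tifn : e; result (e -> t).
[hesk frink]: functor frink : (e -> (((e -> (e -> e)) -> e) -> ((t -> e) -> e))), argument hesk : e; result (((e -> (e -> e)) -> e) -> ((t -> e) -> e)).
[jarn [hesk frink]]: functor jarn : ((((e -> (e -> e)) -> e) -> ((t -> e) -> e)) -> ((e -> t) -> e)), argument [hesk frink] : (((e -> (e -> e)) -> e) -> ((t -> e) -> e)); result ((e -> t) -> e).
[[tifn clud] [jarn [hesk frink]]]: functor [jarn [hesk frink]] : ((e -> t) -> e), argument [tifn clud] : (e -> t); result e.

e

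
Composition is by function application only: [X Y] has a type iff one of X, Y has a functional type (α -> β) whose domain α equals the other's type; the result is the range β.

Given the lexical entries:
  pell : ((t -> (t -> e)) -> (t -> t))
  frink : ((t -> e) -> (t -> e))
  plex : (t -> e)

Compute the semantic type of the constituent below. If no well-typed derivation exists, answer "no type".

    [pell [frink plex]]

no type

[frink plex]: ((t -> e) -> (t -> e)) applied to (t -> e) yields (t -> e).
At [pell [frink plex]]: neither ((t -> (t -> e)) -> (t -> t)) nor (t -> e) can take the other as argument; the node is ill-typed.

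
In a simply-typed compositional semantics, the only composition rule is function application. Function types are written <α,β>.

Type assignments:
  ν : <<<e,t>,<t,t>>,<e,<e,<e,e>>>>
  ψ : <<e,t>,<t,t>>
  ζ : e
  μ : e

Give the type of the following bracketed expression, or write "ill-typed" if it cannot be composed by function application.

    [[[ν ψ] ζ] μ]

At [ν ψ], ν : <<<e,t>,<t,t>>,<e,<e,<e,e>>>> takes ψ : <<e,t>,<t,t>>, giving <e,<e,<e,e>>>.
At [[ν ψ] ζ], [ν ψ] : <e,<e,<e,e>>> takes ζ : e, giving <e,<e,e>>.
At [[[ν ψ] ζ] μ], [[ν ψ] ζ] : <e,<e,e>> takes μ : e, giving <e,e>.

<e,e>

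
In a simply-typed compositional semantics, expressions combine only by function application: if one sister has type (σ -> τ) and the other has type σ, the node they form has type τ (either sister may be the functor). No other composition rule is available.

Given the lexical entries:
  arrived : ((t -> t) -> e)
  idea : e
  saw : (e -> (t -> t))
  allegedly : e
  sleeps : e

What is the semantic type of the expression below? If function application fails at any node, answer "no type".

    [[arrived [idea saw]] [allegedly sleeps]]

[idea saw]: (e -> (t -> t)) applied to e yields (t -> t).
[arrived [idea saw]]: ((t -> t) -> e) applied to (t -> t) yields e.
[allegedly sleeps]: e with e — neither is a function whose domain matches the other; composition fails here.

no type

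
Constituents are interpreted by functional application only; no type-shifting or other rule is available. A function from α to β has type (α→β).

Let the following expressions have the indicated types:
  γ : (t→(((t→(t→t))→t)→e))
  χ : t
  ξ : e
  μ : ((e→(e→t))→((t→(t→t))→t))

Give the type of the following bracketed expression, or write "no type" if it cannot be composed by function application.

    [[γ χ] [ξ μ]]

[γ χ] — γ of type (t→(((t→(t→t))→t)→e)) combines with χ of type t: type (((t→(t→t))→t)→e).
[ξ μ]: e with ((e→(e→t))→((t→(t→t))→t)) — neither is a function whose domain matches the other; composition fails here.

no type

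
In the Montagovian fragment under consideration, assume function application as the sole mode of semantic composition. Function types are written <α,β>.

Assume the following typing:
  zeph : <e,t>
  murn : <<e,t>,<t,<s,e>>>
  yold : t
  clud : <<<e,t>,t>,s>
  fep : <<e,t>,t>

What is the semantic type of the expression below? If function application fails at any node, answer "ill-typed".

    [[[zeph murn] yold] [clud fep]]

e

[zeph murn]: functor murn : <<e,t>,<t,<s,e>>>, argument zeph : <e,t>; result <t,<s,e>>.
[[zeph murn] yold]: functor [zeph murn] : <t,<s,e>>, argument yold : t; result <s,e>.
[clud fep]: functor clud : <<<e,t>,t>,s>, argument fep : <<e,t>,t>; result s.
[[[zeph murn] yold] [clud fep]]: functor [[zeph murn] yold] : <s,e>, argument [clud fep] : s; result e.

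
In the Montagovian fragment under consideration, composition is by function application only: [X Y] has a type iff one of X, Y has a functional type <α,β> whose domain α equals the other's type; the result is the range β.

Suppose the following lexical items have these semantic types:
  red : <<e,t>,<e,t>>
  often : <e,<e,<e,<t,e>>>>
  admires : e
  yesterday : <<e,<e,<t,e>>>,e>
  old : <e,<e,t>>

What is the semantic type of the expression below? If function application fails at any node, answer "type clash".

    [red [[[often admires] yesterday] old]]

At [often admires], often : <e,<e,<e,<t,e>>>> takes admires : e, giving <e,<e,<t,e>>>.
At [[often admires] yesterday], yesterday : <<e,<e,<t,e>>>,e> takes [often admires] : <e,<e,<t,e>>>, giving e.
At [[[often admires] yesterday] old], old : <e,<e,t>> takes [[often admires] yesterday] : e, giving <e,t>.
At [red [[[often admires] yesterday] old]], red : <<e,t>,<e,t>> takes [[[often admires] yesterday] old] : <e,t>, giving <e,t>.

<e,t>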